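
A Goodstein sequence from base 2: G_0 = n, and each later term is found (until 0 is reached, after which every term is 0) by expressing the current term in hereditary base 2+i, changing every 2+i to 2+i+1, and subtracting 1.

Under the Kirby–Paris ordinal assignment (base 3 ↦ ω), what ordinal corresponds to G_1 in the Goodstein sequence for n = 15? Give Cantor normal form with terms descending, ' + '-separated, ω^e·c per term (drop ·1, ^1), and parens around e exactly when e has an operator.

base 2: 15 = 2^(2 + 1) + 2^2 + 2 + 1; at 3: 3^(3 + 1) + 3^3 + 3 + 1 = 112; next = 111
base 3: 111 = 3^(3 + 1) + 3^3 + 3; at 4: 4^(4 + 1) + 4^4 + 4 = 1284; next = 1283

ω^(ω + 1) + ω^ω + ω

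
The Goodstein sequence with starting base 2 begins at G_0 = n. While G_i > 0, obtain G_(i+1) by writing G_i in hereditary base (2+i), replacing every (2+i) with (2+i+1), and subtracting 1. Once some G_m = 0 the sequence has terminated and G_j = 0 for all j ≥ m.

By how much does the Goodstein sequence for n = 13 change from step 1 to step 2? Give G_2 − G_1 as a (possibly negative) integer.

1171

G_0=13  [base 2] 2^(2 + 1) + 2^2 + 1  →[2↦3]→  3^(3 + 1) + 3^3 + 1 = 109  −1 ⇒ G_1=108
G_1=108  [base 3] 3^(3 + 1) + 3^3  →[3↦4]→  4^(4 + 1) + 4^4 = 1280  −1 ⇒ G_2=1279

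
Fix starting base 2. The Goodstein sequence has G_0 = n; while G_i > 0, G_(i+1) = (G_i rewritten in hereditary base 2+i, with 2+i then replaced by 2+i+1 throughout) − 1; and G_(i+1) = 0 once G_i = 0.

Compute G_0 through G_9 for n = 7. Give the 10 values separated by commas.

7, 30, 259, 3127, 46657, 823543, 16777215, 37665879, 77777775, 150051213

G_0=7  [base 2] 2^2 + 2 + 1  →[2↦3]→  3^3 + 3 + 1 = 31  −1 ⇒ G_1=30
G_1=30  [base 3] 3^3 + 3  →[3↦4]→  4^4 + 4 = 260  −1 ⇒ G_2=259
G_2=259  [base 4] 4^4 + 3  →[4↦5]→  5^5 + 3 = 3128  −1 ⇒ G_3=3127
G_3=3127  [base 5] 5^5 + 2  →[5↦6]→  6^6 + 2 = 46658  −1 ⇒ G_4=46657
G_4=46657  [base 6] 6^6 + 1  →[6↦7]→  7^7 + 1 = 823544  −1 ⇒ G_5=823543
G_5=823543  [base 7] 7^7  →[7↦8]→  8^8 = 16777216  −1 ⇒ G_6=16777215
G_6=16777215  [base 8] 7·8^7 + 7·8^6 + 7·8^5 + 7·8^4 + 7·8^3 + 7·8^2 + 7·8 + 7  →[8↦9]→  7·9^7 + 7·9^6 + 7·9^5 + 7·9^4 + 7·9^3 + 7·9^2 + 7·9 + 7 = 37665880  −1 ⇒ G_7=37665879
G_7=37665879  [base 9] 7·9^7 + 7·9^6 + 7·9^5 + 7·9^4 + 7·9^3 + 7·9^2 + 7·9 + 6  →[9↦10]→  7·10^7 + 7·10^6 + 7·10^5 + 7·10^4 + 7·10^3 + 7·10^2 + 7·10 + 6 = 77777776  −1 ⇒ G_8=77777775
G_8=77777775  [base 10] 7·10^7 + 7·10^6 + 7·10^5 + 7·10^4 + 7·10^3 + 7·10^2 + 7·10 + 5  →[10↦11]→  7·11^7 + 7·11^6 + 7·11^5 + 7·11^4 + 7·11^3 + 7·11^2 + 7·11 + 5 = 150051214  −1 ⇒ G_9=150051213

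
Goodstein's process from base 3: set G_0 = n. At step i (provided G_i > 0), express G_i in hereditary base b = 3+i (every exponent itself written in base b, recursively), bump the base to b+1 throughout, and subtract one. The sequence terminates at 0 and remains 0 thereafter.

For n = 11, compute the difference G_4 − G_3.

[0] 11 ≡ 3^2 + 2 (base 3). Lift 4: 18. −1: 17.
[1] 17 ≡ 4^2 + 1 (base 4). Lift 5: 26. −1: 25.
[2] 25 ≡ 5^2 (base 5). Lift 6: 36. −1: 35.
[3] 35 ≡ 5·6 + 5 (base 6). Lift 7: 40. −1: 39.

4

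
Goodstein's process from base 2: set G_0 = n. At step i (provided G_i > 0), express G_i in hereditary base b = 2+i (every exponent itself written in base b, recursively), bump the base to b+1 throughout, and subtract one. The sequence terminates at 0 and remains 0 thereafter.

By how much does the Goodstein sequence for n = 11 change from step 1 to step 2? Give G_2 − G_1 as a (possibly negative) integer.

step 0: 11 = 2^(2 + 1) + 2 + 1; sub 3 for 2: 3^(3 + 1) + 3 + 1; = 85; G_1 = 85−1 = 84
step 1: 84 = 3^(3 + 1) + 3; sub 4 for 3: 4^(4 + 1) + 4; = 1028; G_2 = 1028−1 = 1027

943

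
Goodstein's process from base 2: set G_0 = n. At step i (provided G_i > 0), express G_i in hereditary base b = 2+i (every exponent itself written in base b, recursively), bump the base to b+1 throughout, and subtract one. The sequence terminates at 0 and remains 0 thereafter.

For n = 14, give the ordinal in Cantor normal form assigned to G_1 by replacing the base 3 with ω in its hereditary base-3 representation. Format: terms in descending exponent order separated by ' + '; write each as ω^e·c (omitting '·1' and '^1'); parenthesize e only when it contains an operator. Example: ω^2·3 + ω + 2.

ω^(ω + 1) + ω^ω + 2

base 2: 14 = 2^(2 + 1) + 2^2 + 2; at 3: 3^(3 + 1) + 3^3 + 3 = 111; next = 110
base 3: 110 = 3^(3 + 1) + 3^3 + 2; at 4: 4^(4 + 1) + 4^4 + 2 = 1282; next = 1281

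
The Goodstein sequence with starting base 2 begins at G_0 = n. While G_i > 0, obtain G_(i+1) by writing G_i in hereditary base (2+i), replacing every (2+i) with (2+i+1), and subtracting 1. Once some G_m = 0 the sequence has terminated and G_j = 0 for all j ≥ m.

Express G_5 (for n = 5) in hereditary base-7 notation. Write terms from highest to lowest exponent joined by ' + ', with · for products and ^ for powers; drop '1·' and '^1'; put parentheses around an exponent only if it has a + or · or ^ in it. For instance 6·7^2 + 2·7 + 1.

3·7^3 + 3·7^2 + 3·7

5 —HB2→ 2^2 + 1 —bump→ 3^3 + 1 = 28 —(−1)→ 27
27 —HB3→ 3^3 —bump→ 4^4 = 256 —(−1)→ 255
255 —HB4→ 3·4^3 + 3·4^2 + 3·4 + 3 —bump→ 3·5^3 + 3·5^2 + 3·5 + 3 = 468 —(−1)→ 467
467 —HB5→ 3·5^3 + 3·5^2 + 3·5 + 2 —bump→ 3·6^3 + 3·6^2 + 3·6 + 2 = 776 —(−1)→ 775
775 —HB6→ 3·6^3 + 3·6^2 + 3·6 + 1 —bump→ 3·7^3 + 3·7^2 + 3·7 + 1 = 1198 —(−1)→ 1197
1197 —HB7→ 3·7^3 + 3·7^2 + 3·7 —bump→ 3·8^3 + 3·8^2 + 3·8 = 1752 —(−1)→ 1751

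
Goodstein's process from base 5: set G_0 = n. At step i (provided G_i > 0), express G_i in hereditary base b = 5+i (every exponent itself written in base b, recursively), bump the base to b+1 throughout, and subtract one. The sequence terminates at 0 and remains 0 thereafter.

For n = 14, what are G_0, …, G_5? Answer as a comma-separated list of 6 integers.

14, 15, 16, 17, 18, 19

base 5: 14 = 2·5 + 4; at 6: 2·6 + 4 = 16; next = 15
base 6: 15 = 2·6 + 3; at 7: 2·7 + 3 = 17; next = 16
base 7: 16 = 2·7 + 2; at 8: 2·8 + 2 = 18; next = 17
base 8: 17 = 2·8 + 1; at 9: 2·9 + 1 = 19; next = 18
base 9: 18 = 2·9; at 10: 2·10 = 20; next = 19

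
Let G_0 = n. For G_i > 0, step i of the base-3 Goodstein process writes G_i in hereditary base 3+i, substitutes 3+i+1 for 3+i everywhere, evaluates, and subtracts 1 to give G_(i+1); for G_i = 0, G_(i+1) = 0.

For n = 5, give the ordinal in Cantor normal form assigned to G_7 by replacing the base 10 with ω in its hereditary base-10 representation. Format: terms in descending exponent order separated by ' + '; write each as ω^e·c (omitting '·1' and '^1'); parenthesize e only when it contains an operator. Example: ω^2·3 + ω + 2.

1

step 0: 5 = 3 + 2; sub 4 for 3: 4 + 2; = 6; G_1 = 6−1 = 5
step 1: 5 = 4 + 1; sub 5 for 4: 5 + 1; = 6; G_2 = 6−1 = 5
step 2: 5 = 5; sub 6 for 5: 6; = 6; G_3 = 6−1 = 5
step 3: 5 = 5; sub 7 for 6: 5; = 5; G_4 = 5−1 = 4
step 4: 4 = 4; sub 8 for 7: 4; = 4; G_5 = 4−1 = 3
step 5: 3 = 3; sub 9 for 8: 3; = 3; G_6 = 3−1 = 2
step 6: 2 = 2; sub 10 for 9: 2; = 2; G_7 = 2−1 = 1
step 7: 1 = 1; sub 11 for 10: 1; = 1; G_8 = 1−1 = 0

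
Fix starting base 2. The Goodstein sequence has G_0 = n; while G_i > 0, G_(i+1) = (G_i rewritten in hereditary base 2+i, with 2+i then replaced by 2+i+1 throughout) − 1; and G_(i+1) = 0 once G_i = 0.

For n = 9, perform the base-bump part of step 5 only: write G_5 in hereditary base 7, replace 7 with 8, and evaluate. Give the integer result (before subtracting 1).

50333400

9 —HB2→ 2^(2 + 1) + 1 —bump→ 3^(3 + 1) + 1 = 82 —(−1)→ 81
81 —HB3→ 3^(3 + 1) —bump→ 4^(4 + 1) = 1024 —(−1)→ 1023
1023 —HB4→ 3·4^4 + 3·4^3 + 3·4^2 + 3·4 + 3 —bump→ 3·5^5 + 3·5^3 + 3·5^2 + 3·5 + 3 = 9843 —(−1)→ 9842
9842 —HB5→ 3·5^5 + 3·5^3 + 3·5^2 + 3·5 + 2 —bump→ 3·6^6 + 3·6^3 + 3·6^2 + 3·6 + 2 = 140744 —(−1)→ 140743
140743 —HB6→ 3·6^6 + 3·6^3 + 3·6^2 + 3·6 + 1 —bump→ 3·7^7 + 3·7^3 + 3·7^2 + 3·7 + 1 = 2471827 —(−1)→ 2471826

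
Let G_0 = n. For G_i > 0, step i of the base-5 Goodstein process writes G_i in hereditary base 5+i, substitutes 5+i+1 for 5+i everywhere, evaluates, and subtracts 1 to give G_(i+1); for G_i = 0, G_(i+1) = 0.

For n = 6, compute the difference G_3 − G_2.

step 0: 6 = 5 + 1; sub 6 for 5: 6 + 1; = 7; G_1 = 7−1 = 6
step 1: 6 = 6; sub 7 for 6: 7; = 7; G_2 = 7−1 = 6
step 2: 6 = 6; sub 8 for 7: 6; = 6; G_3 = 6−1 = 5

-1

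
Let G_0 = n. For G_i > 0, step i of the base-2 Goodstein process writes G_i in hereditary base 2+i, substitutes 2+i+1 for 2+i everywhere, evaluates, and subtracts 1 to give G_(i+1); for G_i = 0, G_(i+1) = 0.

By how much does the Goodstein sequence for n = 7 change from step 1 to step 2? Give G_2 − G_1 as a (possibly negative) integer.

229

[0] 7 ≡ 2^2 + 2 + 1 (base 2). Lift 3: 31. −1: 30.
[1] 30 ≡ 3^3 + 3 (base 3). Lift 4: 260. −1: 259.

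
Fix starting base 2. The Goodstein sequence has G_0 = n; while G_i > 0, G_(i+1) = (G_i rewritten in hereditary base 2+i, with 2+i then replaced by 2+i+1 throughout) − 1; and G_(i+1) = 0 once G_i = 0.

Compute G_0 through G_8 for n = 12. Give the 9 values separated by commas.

12, 107, 1065, 15685, 280019, 5764910, 134217867, 3486784574, 100000000211

G_0=12  [base 2] 2^(2 + 1) + 2^2  →[2↦3]→  3^(3 + 1) + 3^3 = 108  −1 ⇒ G_1=107
G_1=107  [base 3] 3^(3 + 1) + 2·3^2 + 2·3 + 2  →[3↦4]→  4^(4 + 1) + 2·4^2 + 2·4 + 2 = 1066  −1 ⇒ G_2=1065
G_2=1065  [base 4] 4^(4 + 1) + 2·4^2 + 2·4 + 1  →[4↦5]→  5^(5 + 1) + 2·5^2 + 2·5 + 1 = 15686  −1 ⇒ G_3=15685
G_3=15685  [base 5] 5^(5 + 1) + 2·5^2 + 2·5  →[5↦6]→  6^(6 + 1) + 2·6^2 + 2·6 = 280020  −1 ⇒ G_4=280019
G_4=280019  [base 6] 6^(6 + 1) + 2·6^2 + 6 + 5  →[6↦7]→  7^(7 + 1) + 2·7^2 + 7 + 5 = 5764911  −1 ⇒ G_5=5764910
G_5=5764910  [base 7] 7^(7 + 1) + 2·7^2 + 7 + 4  →[7↦8]→  8^(8 + 1) + 2·8^2 + 8 + 4 = 134217868  −1 ⇒ G_6=134217867
G_6=134217867  [base 8] 8^(8 + 1) + 2·8^2 + 8 + 3  →[8↦9]→  9^(9 + 1) + 2·9^2 + 9 + 3 = 3486784575  −1 ⇒ G_7=3486784574
G_7=3486784574  [base 9] 9^(9 + 1) + 2·9^2 + 9 + 2  →[9↦10]→  10^(10 + 1) + 2·10^2 + 10 + 2 = 100000000212  −1 ⇒ G_8=100000000211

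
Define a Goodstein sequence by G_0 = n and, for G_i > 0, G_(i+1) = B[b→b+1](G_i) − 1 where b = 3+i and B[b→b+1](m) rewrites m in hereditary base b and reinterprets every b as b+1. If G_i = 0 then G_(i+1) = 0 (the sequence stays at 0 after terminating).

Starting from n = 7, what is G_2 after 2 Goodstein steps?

7 —HB3→ 2·3 + 1 —bump→ 2·4 + 1 = 9 —(−1)→ 8
8 —HB4→ 2·4 —bump→ 2·5 = 10 —(−1)→ 9
9 —HB5→ 5 + 4 —bump→ 6 + 4 = 10 —(−1)→ 9

9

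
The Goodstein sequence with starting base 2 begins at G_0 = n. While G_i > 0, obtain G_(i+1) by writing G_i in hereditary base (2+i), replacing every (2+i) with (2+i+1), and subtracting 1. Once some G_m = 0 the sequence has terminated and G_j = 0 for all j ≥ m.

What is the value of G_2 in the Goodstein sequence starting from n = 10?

G_0=10  [base 2] 2^(2 + 1) + 2  →[2↦3]→  3^(3 + 1) + 3 = 84  −1 ⇒ G_1=83
G_1=83  [base 3] 3^(3 + 1) + 2  →[3↦4]→  4^(4 + 1) + 2 = 1026  −1 ⇒ G_2=1025
G_2=1025  [base 4] 4^(4 + 1) + 1  →[4↦5]→  5^(5 + 1) + 1 = 15626  −1 ⇒ G_3=15625

1025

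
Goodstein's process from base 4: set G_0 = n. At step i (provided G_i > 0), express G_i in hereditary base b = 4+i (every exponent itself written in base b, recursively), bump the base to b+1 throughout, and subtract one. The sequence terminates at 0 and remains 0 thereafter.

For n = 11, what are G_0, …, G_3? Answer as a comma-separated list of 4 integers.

G_0=11  [base 4] 2·4 + 3  →[4↦5]→  2·5 + 3 = 13  −1 ⇒ G_1=12
G_1=12  [base 5] 2·5 + 2  →[5↦6]→  2·6 + 2 = 14  −1 ⇒ G_2=13
G_2=13  [base 6] 2·6 + 1  →[6↦7]→  2·7 + 1 = 15  −1 ⇒ G_3=14

11, 12, 13, 14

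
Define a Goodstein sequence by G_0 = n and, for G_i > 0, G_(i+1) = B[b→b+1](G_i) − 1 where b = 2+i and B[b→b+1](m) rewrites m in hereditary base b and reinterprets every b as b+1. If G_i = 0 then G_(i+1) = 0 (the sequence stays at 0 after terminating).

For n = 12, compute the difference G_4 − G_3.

264334

12 —HB2→ 2^(2 + 1) + 2^2 —bump→ 3^(3 + 1) + 3^3 = 108 —(−1)→ 107
107 —HB3→ 3^(3 + 1) + 2·3^2 + 2·3 + 2 —bump→ 4^(4 + 1) + 2·4^2 + 2·4 + 2 = 1066 —(−1)→ 1065
1065 —HB4→ 4^(4 + 1) + 2·4^2 + 2·4 + 1 —bump→ 5^(5 + 1) + 2·5^2 + 2·5 + 1 = 15686 —(−1)→ 15685
15685 —HB5→ 5^(5 + 1) + 2·5^2 + 2·5 —bump→ 6^(6 + 1) + 2·6^2 + 2·6 = 280020 —(−1)→ 280019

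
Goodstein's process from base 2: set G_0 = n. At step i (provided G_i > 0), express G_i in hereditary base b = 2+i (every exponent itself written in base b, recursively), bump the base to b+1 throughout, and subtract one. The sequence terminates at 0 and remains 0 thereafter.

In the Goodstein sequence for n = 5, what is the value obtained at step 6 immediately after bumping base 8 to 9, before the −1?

G_0 = 5. HB_2(5) = 2^2 + 1. Bump = 28. G_1 = 27.
G_1 = 27. HB_3(27) = 3^3. Bump = 256. G_2 = 255.
G_2 = 255. HB_4(255) = 3·4^3 + 3·4^2 + 3·4 + 3. Bump = 468. G_3 = 467.
G_3 = 467. HB_5(467) = 3·5^3 + 3·5^2 + 3·5 + 2. Bump = 776. G_4 = 775.
G_4 = 775. HB_6(775) = 3·6^3 + 3·6^2 + 3·6 + 1. Bump = 1198. G_5 = 1197.
G_5 = 1197. HB_7(1197) = 3·7^3 + 3·7^2 + 3·7. Bump = 1752. G_6 = 1751.

2455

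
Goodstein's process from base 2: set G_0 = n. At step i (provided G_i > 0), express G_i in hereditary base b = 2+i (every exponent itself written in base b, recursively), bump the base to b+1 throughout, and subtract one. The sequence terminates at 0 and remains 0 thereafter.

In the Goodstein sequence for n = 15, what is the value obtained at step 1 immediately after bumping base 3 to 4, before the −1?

G_0 = 15. HB_2(15) = 2^(2 + 1) + 2^2 + 2 + 1. Bump = 112. G_1 = 111.
G_1 = 111. HB_3(111) = 3^(3 + 1) + 3^3 + 3. Bump = 1284. G_2 = 1283.

1284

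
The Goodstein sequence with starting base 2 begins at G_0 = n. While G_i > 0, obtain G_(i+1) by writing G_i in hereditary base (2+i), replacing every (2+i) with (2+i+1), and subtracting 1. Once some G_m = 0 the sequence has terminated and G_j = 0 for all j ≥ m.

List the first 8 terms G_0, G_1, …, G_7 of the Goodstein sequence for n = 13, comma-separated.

(0) 13|_2 = 2^(2 + 1) + 2^2 + 1 ↦ 3^(3 + 1) + 3^3 + 1|_3 = 109 ⇒ 108
(1) 108|_3 = 3^(3 + 1) + 3^3 ↦ 4^(4 + 1) + 4^4|_4 = 1280 ⇒ 1279
(2) 1279|_4 = 4^(4 + 1) + 3·4^3 + 3·4^2 + 3·4 + 3 ↦ 5^(5 + 1) + 3·5^3 + 3·5^2 + 3·5 + 3|_5 = 16093 ⇒ 16092
(3) 16092|_5 = 5^(5 + 1) + 3·5^3 + 3·5^2 + 3·5 + 2 ↦ 6^(6 + 1) + 3·6^3 + 3·6^2 + 3·6 + 2|_6 = 280712 ⇒ 280711
(4) 280711|_6 = 6^(6 + 1) + 3·6^3 + 3·6^2 + 3·6 + 1 ↦ 7^(7 + 1) + 3·7^3 + 3·7^2 + 3·7 + 1|_7 = 5765999 ⇒ 5765998
(5) 5765998|_7 = 7^(7 + 1) + 3·7^3 + 3·7^2 + 3·7 ↦ 8^(8 + 1) + 3·8^3 + 3·8^2 + 3·8|_8 = 134219480 ⇒ 134219479
(6) 134219479|_8 = 8^(8 + 1) + 3·8^3 + 3·8^2 + 2·8 + 7 ↦ 9^(9 + 1) + 3·9^3 + 3·9^2 + 2·9 + 7|_9 = 3486786856 ⇒ 3486786855

13, 108, 1279, 16092, 280711, 5765998, 134219479, 3486786855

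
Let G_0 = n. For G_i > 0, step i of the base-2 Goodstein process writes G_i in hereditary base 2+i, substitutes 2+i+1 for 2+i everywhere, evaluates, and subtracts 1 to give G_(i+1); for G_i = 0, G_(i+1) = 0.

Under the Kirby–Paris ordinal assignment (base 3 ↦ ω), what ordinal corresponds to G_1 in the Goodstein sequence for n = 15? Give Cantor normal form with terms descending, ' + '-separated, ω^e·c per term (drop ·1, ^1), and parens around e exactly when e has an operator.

ω^(ω + 1) + ω^ω + ω

(0) 15|_2 = 2^(2 + 1) + 2^2 + 2 + 1 ↦ 3^(3 + 1) + 3^3 + 3 + 1|_3 = 112 ⇒ 111
(1) 111|_3 = 3^(3 + 1) + 3^3 + 3 ↦ 4^(4 + 1) + 4^4 + 4|_4 = 1284 ⇒ 1283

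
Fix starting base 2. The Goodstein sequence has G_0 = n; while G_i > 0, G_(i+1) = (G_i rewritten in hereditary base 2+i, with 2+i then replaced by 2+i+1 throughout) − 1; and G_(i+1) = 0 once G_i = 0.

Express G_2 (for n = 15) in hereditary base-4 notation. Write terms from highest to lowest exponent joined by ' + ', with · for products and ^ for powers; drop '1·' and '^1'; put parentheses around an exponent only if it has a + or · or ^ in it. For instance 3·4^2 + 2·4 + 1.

i=0: 15 = 2^(2 + 1) + 2^2 + 2 + 1 (b=2); 2→3: 3^(3 + 1) + 3^3 + 3 + 1 = 112; 112−1 = 111
i=1: 111 = 3^(3 + 1) + 3^3 + 3 (b=3); 3→4: 4^(4 + 1) + 4^4 + 4 = 1284; 1284−1 = 1283
i=2: 1283 = 4^(4 + 1) + 4^4 + 3 (b=4); 4→5: 5^(5 + 1) + 5^5 + 3 = 18753; 18753−1 = 18752

4^(4 + 1) + 4^4 + 3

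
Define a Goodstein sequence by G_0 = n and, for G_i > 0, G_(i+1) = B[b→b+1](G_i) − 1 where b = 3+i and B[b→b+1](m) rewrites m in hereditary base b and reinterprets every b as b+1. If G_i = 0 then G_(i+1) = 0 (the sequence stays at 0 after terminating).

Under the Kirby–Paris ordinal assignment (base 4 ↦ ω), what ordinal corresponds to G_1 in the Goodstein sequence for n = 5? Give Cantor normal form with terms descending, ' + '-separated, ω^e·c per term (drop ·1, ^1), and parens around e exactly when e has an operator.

ω + 1

step 0: 5 = 3 + 2; sub 4 for 3: 4 + 2; = 6; G_1 = 6−1 = 5
step 1: 5 = 4 + 1; sub 5 for 4: 5 + 1; = 6; G_2 = 6−1 = 5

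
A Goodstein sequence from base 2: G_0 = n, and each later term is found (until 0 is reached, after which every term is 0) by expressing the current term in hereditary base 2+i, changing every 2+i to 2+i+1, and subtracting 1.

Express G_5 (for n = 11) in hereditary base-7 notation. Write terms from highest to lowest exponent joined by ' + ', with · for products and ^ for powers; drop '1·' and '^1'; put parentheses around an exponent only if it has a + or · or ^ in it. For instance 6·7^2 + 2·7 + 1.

7^(7 + 1)

base 2: 11 = 2^(2 + 1) + 2 + 1; at 3: 3^(3 + 1) + 3 + 1 = 85; next = 84
base 3: 84 = 3^(3 + 1) + 3; at 4: 4^(4 + 1) + 4 = 1028; next = 1027
base 4: 1027 = 4^(4 + 1) + 3; at 5: 5^(5 + 1) + 3 = 15628; next = 15627
base 5: 15627 = 5^(5 + 1) + 2; at 6: 6^(6 + 1) + 2 = 279938; next = 279937
base 6: 279937 = 6^(6 + 1) + 1; at 7: 7^(7 + 1) + 1 = 5764802; next = 5764801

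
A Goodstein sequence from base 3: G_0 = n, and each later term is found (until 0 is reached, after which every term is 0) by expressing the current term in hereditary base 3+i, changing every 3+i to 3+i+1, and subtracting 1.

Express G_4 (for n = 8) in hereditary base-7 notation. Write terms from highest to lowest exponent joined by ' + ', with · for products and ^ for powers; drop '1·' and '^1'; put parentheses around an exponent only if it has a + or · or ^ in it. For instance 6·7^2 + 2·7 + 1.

base 3: 8 = 2·3 + 2; at 4: 2·4 + 2 = 10; next = 9
base 4: 9 = 2·4 + 1; at 5: 2·5 + 1 = 11; next = 10
base 5: 10 = 2·5; at 6: 2·6 = 12; next = 11
base 6: 11 = 6 + 5; at 7: 7 + 5 = 12; next = 11
base 7: 11 = 7 + 4; at 8: 8 + 4 = 12; next = 11

7 + 4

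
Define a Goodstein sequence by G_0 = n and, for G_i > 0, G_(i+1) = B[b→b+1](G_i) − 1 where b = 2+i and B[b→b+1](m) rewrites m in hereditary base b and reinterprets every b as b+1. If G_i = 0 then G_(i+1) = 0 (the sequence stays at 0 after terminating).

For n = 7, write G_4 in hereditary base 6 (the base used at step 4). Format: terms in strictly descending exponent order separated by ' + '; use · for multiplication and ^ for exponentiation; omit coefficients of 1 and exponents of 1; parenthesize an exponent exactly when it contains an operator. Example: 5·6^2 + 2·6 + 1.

base 2: 7 = 2^2 + 2 + 1; at 3: 3^3 + 3 + 1 = 31; next = 30
base 3: 30 = 3^3 + 3; at 4: 4^4 + 4 = 260; next = 259
base 4: 259 = 4^4 + 3; at 5: 5^5 + 3 = 3128; next = 3127
base 5: 3127 = 5^5 + 2; at 6: 6^6 + 2 = 46658; next = 46657
base 6: 46657 = 6^6 + 1; at 7: 7^7 + 1 = 823544; next = 823543

6^6 + 1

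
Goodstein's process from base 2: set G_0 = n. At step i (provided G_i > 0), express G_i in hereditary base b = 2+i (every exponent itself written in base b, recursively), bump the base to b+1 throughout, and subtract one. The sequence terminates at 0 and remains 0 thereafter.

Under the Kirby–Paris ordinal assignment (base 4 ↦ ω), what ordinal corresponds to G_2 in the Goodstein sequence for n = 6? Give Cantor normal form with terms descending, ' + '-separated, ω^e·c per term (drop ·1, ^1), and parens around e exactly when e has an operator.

ω^ω + 1

6 —HB2→ 2^2 + 2 —bump→ 3^3 + 3 = 30 —(−1)→ 29
29 —HB3→ 3^3 + 2 —bump→ 4^4 + 2 = 258 —(−1)→ 257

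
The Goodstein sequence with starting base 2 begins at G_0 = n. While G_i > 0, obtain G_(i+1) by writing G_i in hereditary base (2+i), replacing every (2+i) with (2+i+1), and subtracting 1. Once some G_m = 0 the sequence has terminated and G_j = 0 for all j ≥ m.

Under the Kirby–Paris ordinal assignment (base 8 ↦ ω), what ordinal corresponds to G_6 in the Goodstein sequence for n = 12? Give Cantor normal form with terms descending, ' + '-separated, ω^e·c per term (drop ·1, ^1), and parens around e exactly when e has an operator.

step 0: 12 = 2^(2 + 1) + 2^2; sub 3 for 2: 3^(3 + 1) + 3^3; = 108; G_1 = 108−1 = 107
step 1: 107 = 3^(3 + 1) + 2·3^2 + 2·3 + 2; sub 4 for 3: 4^(4 + 1) + 2·4^2 + 2·4 + 2; = 1066; G_2 = 1066−1 = 1065
step 2: 1065 = 4^(4 + 1) + 2·4^2 + 2·4 + 1; sub 5 for 4: 5^(5 + 1) + 2·5^2 + 2·5 + 1; = 15686; G_3 = 15686−1 = 15685
step 3: 15685 = 5^(5 + 1) + 2·5^2 + 2·5; sub 6 for 5: 6^(6 + 1) + 2·6^2 + 2·6; = 280020; G_4 = 280020−1 = 280019
step 4: 280019 = 6^(6 + 1) + 2·6^2 + 6 + 5; sub 7 for 6: 7^(7 + 1) + 2·7^2 + 7 + 5; = 5764911; G_5 = 5764911−1 = 5764910
step 5: 5764910 = 7^(7 + 1) + 2·7^2 + 7 + 4; sub 8 for 7: 8^(8 + 1) + 2·8^2 + 8 + 4; = 134217868; G_6 = 134217868−1 = 134217867
step 6: 134217867 = 8^(8 + 1) + 2·8^2 + 8 + 3; sub 9 for 8: 9^(9 + 1) + 2·9^2 + 9 + 3; = 3486784575; G_7 = 3486784575−1 = 3486784574

ω^(ω + 1) + ω^2·2 + ω + 3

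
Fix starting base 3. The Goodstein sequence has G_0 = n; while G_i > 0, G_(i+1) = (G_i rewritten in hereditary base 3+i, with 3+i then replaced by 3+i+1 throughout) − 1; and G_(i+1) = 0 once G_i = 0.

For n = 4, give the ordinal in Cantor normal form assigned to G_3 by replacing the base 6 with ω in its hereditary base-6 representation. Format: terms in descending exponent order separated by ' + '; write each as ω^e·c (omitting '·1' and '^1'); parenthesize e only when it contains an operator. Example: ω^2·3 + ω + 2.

3

i=0: 4 = 3 + 1 (b=3); 3→4: 4 + 1 = 5; 5−1 = 4
i=1: 4 = 4 (b=4); 4→5: 5 = 5; 5−1 = 4
i=2: 4 = 4 (b=5); 5→6: 4 = 4; 4−1 = 3
i=3: 3 = 3 (b=6); 6→7: 3 = 3; 3−1 = 2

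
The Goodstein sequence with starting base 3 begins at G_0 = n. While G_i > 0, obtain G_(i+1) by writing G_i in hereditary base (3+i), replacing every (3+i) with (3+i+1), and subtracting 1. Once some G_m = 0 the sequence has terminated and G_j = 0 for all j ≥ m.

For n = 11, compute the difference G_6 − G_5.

4

(0) 11|_3 = 3^2 + 2 ↦ 4^2 + 2|_4 = 18 ⇒ 17
(1) 17|_4 = 4^2 + 1 ↦ 5^2 + 1|_5 = 26 ⇒ 25
(2) 25|_5 = 5^2 ↦ 6^2|_6 = 36 ⇒ 35
(3) 35|_6 = 5·6 + 5 ↦ 5·7 + 5|_7 = 40 ⇒ 39
(4) 39|_7 = 5·7 + 4 ↦ 5·8 + 4|_8 = 44 ⇒ 43
(5) 43|_8 = 5·8 + 3 ↦ 5·9 + 3|_9 = 48 ⇒ 47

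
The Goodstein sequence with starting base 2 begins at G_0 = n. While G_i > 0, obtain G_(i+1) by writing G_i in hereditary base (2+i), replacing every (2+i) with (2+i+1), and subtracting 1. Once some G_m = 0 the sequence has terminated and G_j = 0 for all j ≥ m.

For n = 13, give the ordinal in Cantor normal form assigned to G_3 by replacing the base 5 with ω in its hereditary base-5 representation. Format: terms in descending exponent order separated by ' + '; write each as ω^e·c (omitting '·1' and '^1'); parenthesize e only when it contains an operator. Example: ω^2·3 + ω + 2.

G_0 = 13. HB_2(13) = 2^(2 + 1) + 2^2 + 1. Bump = 109. G_1 = 108.
G_1 = 108. HB_3(108) = 3^(3 + 1) + 3^3. Bump = 1280. G_2 = 1279.
G_2 = 1279. HB_4(1279) = 4^(4 + 1) + 3·4^3 + 3·4^2 + 3·4 + 3. Bump = 16093. G_3 = 16092.
G_3 = 16092. HB_5(16092) = 5^(5 + 1) + 3·5^3 + 3·5^2 + 3·5 + 2. Bump = 280712. G_4 = 280711.

ω^(ω + 1) + ω^3·3 + ω^2·3 + ω·3 + 2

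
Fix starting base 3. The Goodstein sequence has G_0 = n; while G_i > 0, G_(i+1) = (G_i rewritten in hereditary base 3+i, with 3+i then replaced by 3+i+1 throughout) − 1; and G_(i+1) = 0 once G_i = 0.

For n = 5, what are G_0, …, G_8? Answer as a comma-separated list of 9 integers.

5, 5, 5, 5, 4, 3, 2, 1, 0

5 —HB3→ 3 + 2 —bump→ 4 + 2 = 6 —(−1)→ 5
5 —HB4→ 4 + 1 —bump→ 5 + 1 = 6 —(−1)→ 5
5 —HB5→ 5 —bump→ 6 = 6 —(−1)→ 5
5 —HB6→ 5 —bump→ 5 = 5 —(−1)→ 4
4 —HB7→ 4 —bump→ 4 = 4 —(−1)→ 3
3 —HB8→ 3 —bump→ 3 = 3 —(−1)→ 2
2 —HB9→ 2 —bump→ 2 = 2 —(−1)→ 1
1 —HB10→ 1 —bump→ 1 = 1 —(−1)→ 0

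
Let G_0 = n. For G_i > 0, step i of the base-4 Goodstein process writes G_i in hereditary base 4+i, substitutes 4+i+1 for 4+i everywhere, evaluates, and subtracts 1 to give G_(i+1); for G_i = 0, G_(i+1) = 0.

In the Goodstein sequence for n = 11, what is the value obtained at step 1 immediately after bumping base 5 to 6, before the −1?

[0] 11 ≡ 2·4 + 3 (base 4). Lift 5: 13. −1: 12.
[1] 12 ≡ 2·5 + 2 (base 5). Lift 6: 14. −1: 13.

14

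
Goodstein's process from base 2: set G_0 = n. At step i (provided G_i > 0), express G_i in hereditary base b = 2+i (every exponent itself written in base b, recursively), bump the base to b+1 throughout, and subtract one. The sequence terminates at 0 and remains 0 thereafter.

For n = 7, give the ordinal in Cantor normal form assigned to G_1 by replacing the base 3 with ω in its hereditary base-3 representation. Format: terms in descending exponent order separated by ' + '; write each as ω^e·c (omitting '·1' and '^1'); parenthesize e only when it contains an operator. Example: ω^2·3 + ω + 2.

ω^ω + ω

G_0=7  [base 2] 2^2 + 2 + 1  →[2↦3]→  3^3 + 3 + 1 = 31  −1 ⇒ G_1=30
G_1=30  [base 3] 3^3 + 3  →[3↦4]→  4^4 + 4 = 260  −1 ⇒ G_2=259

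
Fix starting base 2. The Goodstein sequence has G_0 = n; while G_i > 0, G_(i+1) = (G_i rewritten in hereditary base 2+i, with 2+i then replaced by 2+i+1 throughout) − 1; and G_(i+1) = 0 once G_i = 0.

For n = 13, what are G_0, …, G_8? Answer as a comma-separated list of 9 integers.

13, 108, 1279, 16092, 280711, 5765998, 134219479, 3486786855, 100000003325

[0] 13 ≡ 2^(2 + 1) + 2^2 + 1 (base 2). Lift 3: 109. −1: 108.
[1] 108 ≡ 3^(3 + 1) + 3^3 (base 3). Lift 4: 1280. −1: 1279.
[2] 1279 ≡ 4^(4 + 1) + 3·4^3 + 3·4^2 + 3·4 + 3 (base 4). Lift 5: 16093. −1: 16092.
[3] 16092 ≡ 5^(5 + 1) + 3·5^3 + 3·5^2 + 3·5 + 2 (base 5). Lift 6: 280712. −1: 280711.
[4] 280711 ≡ 6^(6 + 1) + 3·6^3 + 3·6^2 + 3·6 + 1 (base 6). Lift 7: 5765999. −1: 5765998.
[5] 5765998 ≡ 7^(7 + 1) + 3·7^3 + 3·7^2 + 3·7 (base 7). Lift 8: 134219480. −1: 134219479.
[6] 134219479 ≡ 8^(8 + 1) + 3·8^3 + 3·8^2 + 2·8 + 7 (base 8). Lift 9: 3486786856. −1: 3486786855.
[7] 3486786855 ≡ 9^(9 + 1) + 3·9^3 + 3·9^2 + 2·9 + 6 (base 9). Lift 10: 100000003326. −1: 100000003325.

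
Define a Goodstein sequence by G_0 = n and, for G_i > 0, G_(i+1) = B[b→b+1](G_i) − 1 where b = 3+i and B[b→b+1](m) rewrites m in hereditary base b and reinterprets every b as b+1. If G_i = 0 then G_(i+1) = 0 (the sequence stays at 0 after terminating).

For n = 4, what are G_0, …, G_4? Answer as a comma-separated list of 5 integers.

base 3: 4 = 3 + 1; at 4: 4 + 1 = 5; next = 4
base 4: 4 = 4; at 5: 5 = 5; next = 4
base 5: 4 = 4; at 6: 4 = 4; next = 3
base 6: 3 = 3; at 7: 3 = 3; next = 2

4, 4, 4, 3, 2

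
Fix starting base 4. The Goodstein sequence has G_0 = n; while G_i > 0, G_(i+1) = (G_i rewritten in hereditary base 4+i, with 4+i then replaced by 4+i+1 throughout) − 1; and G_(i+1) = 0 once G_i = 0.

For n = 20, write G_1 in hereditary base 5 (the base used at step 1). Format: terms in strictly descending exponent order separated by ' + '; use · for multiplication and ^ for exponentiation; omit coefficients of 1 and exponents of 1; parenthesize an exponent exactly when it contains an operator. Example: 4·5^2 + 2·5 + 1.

base 4: 20 = 4^2 + 4; at 5: 5^2 + 5 = 30; next = 29
base 5: 29 = 5^2 + 4; at 6: 6^2 + 4 = 40; next = 39

5^2 + 4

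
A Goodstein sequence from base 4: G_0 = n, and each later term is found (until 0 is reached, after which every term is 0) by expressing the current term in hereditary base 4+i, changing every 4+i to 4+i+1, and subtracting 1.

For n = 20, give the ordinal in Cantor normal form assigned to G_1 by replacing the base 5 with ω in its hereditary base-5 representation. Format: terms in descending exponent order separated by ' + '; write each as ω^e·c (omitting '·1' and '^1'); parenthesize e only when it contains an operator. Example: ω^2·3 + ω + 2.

ω^2 + 4

[0] 20 ≡ 4^2 + 4 (base 4). Lift 5: 30. −1: 29.
[1] 29 ≡ 5^2 + 4 (base 5). Lift 6: 40. −1: 39.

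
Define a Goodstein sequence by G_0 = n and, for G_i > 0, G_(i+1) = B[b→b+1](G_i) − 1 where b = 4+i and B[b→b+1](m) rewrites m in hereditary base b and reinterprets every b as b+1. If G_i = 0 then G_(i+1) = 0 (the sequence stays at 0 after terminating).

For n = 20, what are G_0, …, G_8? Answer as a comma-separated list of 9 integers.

20, 29, 39, 51, 65, 81, 99, 107, 115

step 0: 20 = 4^2 + 4; sub 5 for 4: 5^2 + 5; = 30; G_1 = 30−1 = 29
step 1: 29 = 5^2 + 4; sub 6 for 5: 6^2 + 4; = 40; G_2 = 40−1 = 39
step 2: 39 = 6^2 + 3; sub 7 for 6: 7^2 + 3; = 52; G_3 = 52−1 = 51
step 3: 51 = 7^2 + 2; sub 8 for 7: 8^2 + 2; = 66; G_4 = 66−1 = 65
step 4: 65 = 8^2 + 1; sub 9 for 8: 9^2 + 1; = 82; G_5 = 82−1 = 81
step 5: 81 = 9^2; sub 10 for 9: 10^2; = 100; G_6 = 100−1 = 99
step 6: 99 = 9·10 + 9; sub 11 for 10: 9·11 + 9; = 108; G_7 = 108−1 = 107
step 7: 107 = 9·11 + 8; sub 12 for 11: 9·12 + 8; = 116; G_8 = 116−1 = 115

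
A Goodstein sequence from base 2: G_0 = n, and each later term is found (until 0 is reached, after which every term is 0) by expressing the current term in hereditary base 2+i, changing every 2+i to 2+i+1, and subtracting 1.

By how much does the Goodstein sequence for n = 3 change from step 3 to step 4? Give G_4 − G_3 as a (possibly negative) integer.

-1

base 2: 3 = 2 + 1; at 3: 3 + 1 = 4; next = 3
base 3: 3 = 3; at 4: 4 = 4; next = 3
base 4: 3 = 3; at 5: 3 = 3; next = 2
base 5: 2 = 2; at 6: 2 = 2; next = 1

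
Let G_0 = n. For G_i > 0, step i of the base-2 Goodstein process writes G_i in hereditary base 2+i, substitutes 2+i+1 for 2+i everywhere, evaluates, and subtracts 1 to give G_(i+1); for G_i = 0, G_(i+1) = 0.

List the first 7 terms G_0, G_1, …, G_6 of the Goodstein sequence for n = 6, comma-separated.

6, 29, 257, 3125, 46655, 98039, 187243

[0] 6 ≡ 2^2 + 2 (base 2). Lift 3: 30. −1: 29.
[1] 29 ≡ 3^3 + 2 (base 3). Lift 4: 258. −1: 257.
[2] 257 ≡ 4^4 + 1 (base 4). Lift 5: 3126. −1: 3125.
[3] 3125 ≡ 5^5 (base 5). Lift 6: 46656. −1: 46655.
[4] 46655 ≡ 5·6^5 + 5·6^4 + 5·6^3 + 5·6^2 + 5·6 + 5 (base 6). Lift 7: 98040. −1: 98039.
[5] 98039 ≡ 5·7^5 + 5·7^4 + 5·7^3 + 5·7^2 + 5·7 + 4 (base 7). Lift 8: 187244. −1: 187243.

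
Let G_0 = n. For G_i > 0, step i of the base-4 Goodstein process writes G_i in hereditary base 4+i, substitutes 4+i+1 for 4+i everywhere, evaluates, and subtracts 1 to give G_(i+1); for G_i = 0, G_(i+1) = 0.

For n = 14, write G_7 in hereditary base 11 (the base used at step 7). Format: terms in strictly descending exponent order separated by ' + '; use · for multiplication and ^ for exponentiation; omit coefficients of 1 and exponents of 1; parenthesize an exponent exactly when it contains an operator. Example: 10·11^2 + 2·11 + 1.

i=0: 14 = 3·4 + 2 (b=4); 4→5: 3·5 + 2 = 17; 17−1 = 16
i=1: 16 = 3·5 + 1 (b=5); 5→6: 3·6 + 1 = 19; 19−1 = 18
i=2: 18 = 3·6 (b=6); 6→7: 3·7 = 21; 21−1 = 20
i=3: 20 = 2·7 + 6 (b=7); 7→8: 2·8 + 6 = 22; 22−1 = 21
i=4: 21 = 2·8 + 5 (b=8); 8→9: 2·9 + 5 = 23; 23−1 = 22
i=5: 22 = 2·9 + 4 (b=9); 9→10: 2·10 + 4 = 24; 24−1 = 23
i=6: 23 = 2·10 + 3 (b=10); 10→11: 2·11 + 3 = 25; 25−1 = 24

2·11 + 2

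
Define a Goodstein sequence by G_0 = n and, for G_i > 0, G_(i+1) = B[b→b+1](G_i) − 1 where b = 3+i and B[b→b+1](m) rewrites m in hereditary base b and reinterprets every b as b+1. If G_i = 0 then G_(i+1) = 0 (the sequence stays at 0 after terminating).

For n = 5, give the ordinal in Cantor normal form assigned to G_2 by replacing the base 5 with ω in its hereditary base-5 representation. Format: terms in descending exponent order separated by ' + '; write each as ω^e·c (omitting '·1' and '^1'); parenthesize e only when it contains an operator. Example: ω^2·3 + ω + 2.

(0) 5|_3 = 3 + 2 ↦ 4 + 2|_4 = 6 ⇒ 5
(1) 5|_4 = 4 + 1 ↦ 5 + 1|_5 = 6 ⇒ 5
(2) 5|_5 = 5 ↦ 6|_6 = 6 ⇒ 5

ω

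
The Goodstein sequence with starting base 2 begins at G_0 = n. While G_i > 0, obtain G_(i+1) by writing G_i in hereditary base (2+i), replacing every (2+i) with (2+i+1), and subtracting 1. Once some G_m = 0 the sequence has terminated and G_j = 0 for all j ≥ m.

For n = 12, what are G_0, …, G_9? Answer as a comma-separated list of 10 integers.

12 —HB2→ 2^(2 + 1) + 2^2 —bump→ 3^(3 + 1) + 3^3 = 108 —(−1)→ 107
107 —HB3→ 3^(3 + 1) + 2·3^2 + 2·3 + 2 —bump→ 4^(4 + 1) + 2·4^2 + 2·4 + 2 = 1066 —(−1)→ 1065
1065 —HB4→ 4^(4 + 1) + 2·4^2 + 2·4 + 1 —bump→ 5^(5 + 1) + 2·5^2 + 2·5 + 1 = 15686 —(−1)→ 15685
15685 —HB5→ 5^(5 + 1) + 2·5^2 + 2·5 —bump→ 6^(6 + 1) + 2·6^2 + 2·6 = 280020 —(−1)→ 280019
280019 —HB6→ 6^(6 + 1) + 2·6^2 + 6 + 5 —bump→ 7^(7 + 1) + 2·7^2 + 7 + 5 = 5764911 —(−1)→ 5764910
5764910 —HB7→ 7^(7 + 1) + 2·7^2 + 7 + 4 —bump→ 8^(8 + 1) + 2·8^2 + 8 + 4 = 134217868 —(−1)→ 134217867
134217867 —HB8→ 8^(8 + 1) + 2·8^2 + 8 + 3 —bump→ 9^(9 + 1) + 2·9^2 + 9 + 3 = 3486784575 —(−1)→ 3486784574
3486784574 —HB9→ 9^(9 + 1) + 2·9^2 + 9 + 2 —bump→ 10^(10 + 1) + 2·10^2 + 10 + 2 = 100000000212 —(−1)→ 100000000211
100000000211 —HB10→ 10^(10 + 1) + 2·10^2 + 10 + 1 —bump→ 11^(11 + 1) + 2·11^2 + 11 + 1 = 3138428376975 —(−1)→ 3138428376974

12, 107, 1065, 15685, 280019, 5764910, 134217867, 3486784574, 100000000211, 3138428376974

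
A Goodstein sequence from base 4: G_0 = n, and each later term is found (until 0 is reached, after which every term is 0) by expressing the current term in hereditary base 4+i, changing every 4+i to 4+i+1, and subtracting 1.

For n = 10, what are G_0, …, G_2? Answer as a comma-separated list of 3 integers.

10, 11, 12

10 —HB4→ 2·4 + 2 —bump→ 2·5 + 2 = 12 —(−1)→ 11
11 —HB5→ 2·5 + 1 —bump→ 2·6 + 1 = 13 —(−1)→ 12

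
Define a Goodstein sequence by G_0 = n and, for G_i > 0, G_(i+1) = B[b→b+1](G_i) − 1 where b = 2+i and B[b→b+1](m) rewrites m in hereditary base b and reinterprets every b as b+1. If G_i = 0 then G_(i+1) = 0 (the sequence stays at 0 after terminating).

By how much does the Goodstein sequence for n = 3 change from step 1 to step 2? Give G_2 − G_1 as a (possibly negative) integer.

G_0=3  [base 2] 2 + 1  →[2↦3]→  3 + 1 = 4  −1 ⇒ G_1=3
G_1=3  [base 3] 3  →[3↦4]→  4 = 4  −1 ⇒ G_2=3

0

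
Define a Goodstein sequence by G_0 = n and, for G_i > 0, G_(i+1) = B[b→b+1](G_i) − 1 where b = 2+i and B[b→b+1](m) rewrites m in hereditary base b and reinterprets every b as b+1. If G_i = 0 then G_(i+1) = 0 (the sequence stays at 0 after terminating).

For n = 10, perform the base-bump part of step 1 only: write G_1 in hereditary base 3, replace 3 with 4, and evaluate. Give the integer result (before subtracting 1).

1026

[0] 10 ≡ 2^(2 + 1) + 2 (base 2). Lift 3: 84. −1: 83.
[1] 83 ≡ 3^(3 + 1) + 2 (base 3). Lift 4: 1026. −1: 1025.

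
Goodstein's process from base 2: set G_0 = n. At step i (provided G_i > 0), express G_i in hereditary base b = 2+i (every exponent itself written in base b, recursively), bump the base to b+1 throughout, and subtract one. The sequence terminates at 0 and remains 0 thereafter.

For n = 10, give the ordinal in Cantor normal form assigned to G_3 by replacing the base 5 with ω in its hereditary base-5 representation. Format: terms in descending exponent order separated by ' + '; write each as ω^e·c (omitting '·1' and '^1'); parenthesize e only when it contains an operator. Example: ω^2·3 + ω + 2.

ω^(ω + 1)

G_0 = 10. HB_2(10) = 2^(2 + 1) + 2. Bump = 84. G_1 = 83.
G_1 = 83. HB_3(83) = 3^(3 + 1) + 2. Bump = 1026. G_2 = 1025.
G_2 = 1025. HB_4(1025) = 4^(4 + 1) + 1. Bump = 15626. G_3 = 15625.
G_3 = 15625. HB_5(15625) = 5^(5 + 1). Bump = 279936. G_4 = 279935.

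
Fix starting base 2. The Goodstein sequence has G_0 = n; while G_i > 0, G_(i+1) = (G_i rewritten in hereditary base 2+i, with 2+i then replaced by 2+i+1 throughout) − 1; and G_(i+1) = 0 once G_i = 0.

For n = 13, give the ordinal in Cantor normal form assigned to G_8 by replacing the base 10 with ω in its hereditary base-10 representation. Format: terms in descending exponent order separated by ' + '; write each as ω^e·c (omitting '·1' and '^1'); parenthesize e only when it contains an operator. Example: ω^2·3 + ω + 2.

ω^(ω + 1) + ω^3·3 + ω^2·3 + ω·2 + 5

13 —HB2→ 2^(2 + 1) + 2^2 + 1 —bump→ 3^(3 + 1) + 3^3 + 1 = 109 —(−1)→ 108
108 —HB3→ 3^(3 + 1) + 3^3 —bump→ 4^(4 + 1) + 4^4 = 1280 —(−1)→ 1279
1279 —HB4→ 4^(4 + 1) + 3·4^3 + 3·4^2 + 3·4 + 3 —bump→ 5^(5 + 1) + 3·5^3 + 3·5^2 + 3·5 + 3 = 16093 —(−1)→ 16092
16092 —HB5→ 5^(5 + 1) + 3·5^3 + 3·5^2 + 3·5 + 2 —bump→ 6^(6 + 1) + 3·6^3 + 3·6^2 + 3·6 + 2 = 280712 —(−1)→ 280711
280711 —HB6→ 6^(6 + 1) + 3·6^3 + 3·6^2 + 3·6 + 1 —bump→ 7^(7 + 1) + 3·7^3 + 3·7^2 + 3·7 + 1 = 5765999 —(−1)→ 5765998
5765998 —HB7→ 7^(7 + 1) + 3·7^3 + 3·7^2 + 3·7 —bump→ 8^(8 + 1) + 3·8^3 + 3·8^2 + 3·8 = 134219480 —(−1)→ 134219479
134219479 —HB8→ 8^(8 + 1) + 3·8^3 + 3·8^2 + 2·8 + 7 —bump→ 9^(9 + 1) + 3·9^3 + 3·9^2 + 2·9 + 7 = 3486786856 —(−1)→ 3486786855
3486786855 —HB9→ 9^(9 + 1) + 3·9^3 + 3·9^2 + 2·9 + 6 —bump→ 10^(10 + 1) + 3·10^3 + 3·10^2 + 2·10 + 6 = 100000003326 —(−1)→ 100000003325
100000003325 —HB10→ 10^(10 + 1) + 3·10^3 + 3·10^2 + 2·10 + 5 —bump→ 11^(11 + 1) + 3·11^3 + 3·11^2 + 2·11 + 5 = 3138428381104 —(−1)→ 3138428381103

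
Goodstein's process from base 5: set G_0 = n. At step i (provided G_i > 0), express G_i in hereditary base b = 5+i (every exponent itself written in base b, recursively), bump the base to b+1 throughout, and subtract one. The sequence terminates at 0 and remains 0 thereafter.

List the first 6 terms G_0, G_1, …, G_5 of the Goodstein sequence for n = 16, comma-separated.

16, 18, 20, 21, 22, 23

step 0: 16 = 3·5 + 1; sub 6 for 5: 3·6 + 1; = 19; G_1 = 19−1 = 18
step 1: 18 = 3·6; sub 7 for 6: 3·7; = 21; G_2 = 21−1 = 20
step 2: 20 = 2·7 + 6; sub 8 for 7: 2·8 + 6; = 22; G_3 = 22−1 = 21
step 3: 21 = 2·8 + 5; sub 9 for 8: 2·9 + 5; = 23; G_4 = 23−1 = 22
step 4: 22 = 2·9 + 4; sub 10 for 9: 2·10 + 4; = 24; G_5 = 24−1 = 23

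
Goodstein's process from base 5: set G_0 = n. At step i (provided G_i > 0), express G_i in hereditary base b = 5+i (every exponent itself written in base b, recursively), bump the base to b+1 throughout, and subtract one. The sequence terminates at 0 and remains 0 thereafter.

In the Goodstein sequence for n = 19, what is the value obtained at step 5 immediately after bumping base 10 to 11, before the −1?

(0) 19|_5 = 3·5 + 4 ↦ 3·6 + 4|_6 = 22 ⇒ 21
(1) 21|_6 = 3·6 + 3 ↦ 3·7 + 3|_7 = 24 ⇒ 23
(2) 23|_7 = 3·7 + 2 ↦ 3·8 + 2|_8 = 26 ⇒ 25
(3) 25|_8 = 3·8 + 1 ↦ 3·9 + 1|_9 = 28 ⇒ 27
(4) 27|_9 = 3·9 ↦ 3·10|_10 = 30 ⇒ 29
(5) 29|_10 = 2·10 + 9 ↦ 2·11 + 9|_11 = 31 ⇒ 30

31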